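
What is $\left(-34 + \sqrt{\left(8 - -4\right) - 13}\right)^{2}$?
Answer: $\left(34 - i\right)^{2} \approx 1155.0 - 68.0 i$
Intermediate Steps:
$\left(-34 + \sqrt{\left(8 - -4\right) - 13}\right)^{2} = \left(-34 + \sqrt{\left(8 + 4\right) - 13}\right)^{2} = \left(-34 + \sqrt{12 - 13}\right)^{2} = \left(-34 + \sqrt{-1}\right)^{2} = \left(-34 + i\right)^{2}$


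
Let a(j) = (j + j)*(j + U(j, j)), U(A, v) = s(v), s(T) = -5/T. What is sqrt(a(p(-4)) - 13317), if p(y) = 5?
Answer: I*sqrt(13277) ≈ 115.23*I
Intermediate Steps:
U(A, v) = -5/v
a(j) = 2*j*(j - 5/j) (a(j) = (j + j)*(j - 5/j) = (2*j)*(j - 5/j) = 2*j*(j - 5/j))
sqrt(a(p(-4)) - 13317) = sqrt((-10 + 2*5**2) - 13317) = sqrt((-10 + 2*25) - 13317) = sqrt((-10 + 50) - 13317) = sqrt(40 - 13317) = sqrt(-13277) = I*sqrt(13277)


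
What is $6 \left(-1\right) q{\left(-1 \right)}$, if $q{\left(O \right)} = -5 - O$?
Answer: $24$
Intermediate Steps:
$6 \left(-1\right) q{\left(-1 \right)} = 6 \left(-1\right) \left(-5 - -1\right) = - 6 \left(-5 + 1\right) = \left(-6\right) \left(-4\right) = 24$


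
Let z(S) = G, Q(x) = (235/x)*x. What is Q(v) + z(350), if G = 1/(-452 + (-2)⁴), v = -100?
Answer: 102459/436 ≈ 235.00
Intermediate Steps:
G = -1/436 (G = 1/(-452 + 16) = 1/(-436) = -1/436 ≈ -0.0022936)
Q(x) = 235
z(S) = -1/436
Q(v) + z(350) = 235 - 1/436 = 102459/436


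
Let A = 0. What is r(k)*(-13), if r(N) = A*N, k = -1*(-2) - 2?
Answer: 0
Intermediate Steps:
k = 0 (k = 2 - 2 = 0)
r(N) = 0 (r(N) = 0*N = 0)
r(k)*(-13) = 0*(-13) = 0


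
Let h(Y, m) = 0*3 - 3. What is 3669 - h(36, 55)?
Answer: 3672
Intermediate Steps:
h(Y, m) = -3 (h(Y, m) = 0 - 3 = -3)
3669 - h(36, 55) = 3669 - 1*(-3) = 3669 + 3 = 3672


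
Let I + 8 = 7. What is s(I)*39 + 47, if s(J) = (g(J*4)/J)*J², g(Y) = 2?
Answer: -31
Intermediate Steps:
I = -1 (I = -8 + 7 = -1)
s(J) = 2*J (s(J) = (2/J)*J² = 2*J)
s(I)*39 + 47 = (2*(-1))*39 + 47 = -2*39 + 47 = -78 + 47 = -31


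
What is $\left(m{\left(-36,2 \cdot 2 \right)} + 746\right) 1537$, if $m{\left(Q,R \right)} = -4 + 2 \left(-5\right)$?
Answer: $1125084$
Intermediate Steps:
$m{\left(Q,R \right)} = -14$ ($m{\left(Q,R \right)} = -4 - 10 = -14$)
$\left(m{\left(-36,2 \cdot 2 \right)} + 746\right) 1537 = \left(-14 + 746\right) 1537 = 732 \cdot 1537 = 1125084$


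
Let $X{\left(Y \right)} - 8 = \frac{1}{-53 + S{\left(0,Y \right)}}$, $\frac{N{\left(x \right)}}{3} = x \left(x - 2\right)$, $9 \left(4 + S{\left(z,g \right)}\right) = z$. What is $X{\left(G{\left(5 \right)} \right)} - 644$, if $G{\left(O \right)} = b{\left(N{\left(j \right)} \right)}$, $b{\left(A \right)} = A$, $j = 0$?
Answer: $- \frac{36253}{57} \approx -636.02$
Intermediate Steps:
$S{\left(z,g \right)} = -4 + \frac{z}{9}$
$N{\left(x \right)} = 3 x \left(-2 + x\right)$ ($N{\left(x \right)} = 3 x \left(x - 2\right) = 3 x \left(-2 + x\right)$)
$G{\left(O \right)} = 0$ ($G{\left(O \right)} = 3 \cdot 0 \left(-2 + 0\right) = 3 \cdot 0 \left(-2\right) = 0$)
$X{\left(Y \right)} = \frac{455}{57}$ ($X{\left(Y \right)} = 8 + \frac{1}{-53 + \left(-4 + \frac{1}{9} \cdot 0\right)} = 8 + \frac{1}{-53 + \left(-4 + 0\right)} = 8 + \frac{1}{-53 - 4} = 8 + \frac{1}{-57} = 8 - \frac{1}{57} = \frac{455}{57}$)
$X{\left(G{\left(5 \right)} \right)} - 644 = \frac{455}{57} - 644 = - \frac{36253}{57}$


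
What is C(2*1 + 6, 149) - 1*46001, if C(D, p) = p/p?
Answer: -46000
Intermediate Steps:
C(D, p) = 1
C(2*1 + 6, 149) - 1*46001 = 1 - 1*46001 = 1 - 46001 = -46000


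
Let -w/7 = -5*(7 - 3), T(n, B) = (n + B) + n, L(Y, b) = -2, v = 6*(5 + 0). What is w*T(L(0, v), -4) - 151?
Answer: -1271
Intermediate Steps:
v = 30 (v = 6*5 = 30)
T(n, B) = B + 2*n (T(n, B) = (B + n) + n = B + 2*n)
w = 140 (w = -(-35)*(7 - 3) = -(-35)*4 = -7*(-20) = 140)
w*T(L(0, v), -4) - 151 = 140*(-4 + 2*(-2)) - 151 = 140*(-4 - 4) - 151 = 140*(-8) - 151 = -1120 - 151 = -1271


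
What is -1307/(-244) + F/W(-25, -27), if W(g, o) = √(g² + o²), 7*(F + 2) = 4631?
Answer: 1307/244 + 4617*√1354/9478 ≈ 23.281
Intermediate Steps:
F = 4617/7 (F = -2 + (⅐)*4631 = -2 + 4631/7 = 4617/7 ≈ 659.57)
-1307/(-244) + F/W(-25, -27) = -1307/(-244) + 4617/(7*(√((-25)² + (-27)²))) = -1307*(-1/244) + 4617/(7*(√(625 + 729))) = 1307/244 + 4617/(7*(√1354)) = 1307/244 + 4617*(√1354/1354)/7 = 1307/244 + 4617*√1354/9478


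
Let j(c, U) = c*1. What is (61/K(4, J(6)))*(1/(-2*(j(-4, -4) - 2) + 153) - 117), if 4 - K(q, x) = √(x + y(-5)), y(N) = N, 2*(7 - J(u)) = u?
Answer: -4710176/2805 - 1177544*I/2805 ≈ -1679.2 - 419.8*I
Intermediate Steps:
j(c, U) = c
J(u) = 7 - u/2
K(q, x) = 4 - √(-5 + x) (K(q, x) = 4 - √(x - 5) = 4 - √(-5 + x))
(61/K(4, J(6)))*(1/(-2*(j(-4, -4) - 2) + 153) - 117) = (61/(4 - √(-5 + (7 - ½*6))))*(1/(-2*(-4 - 2) + 153) - 117) = (61/(4 - √(-5 + (7 - 3))))*(1/(-2*(-6) + 153) - 117) = (61/(4 - √(-5 + 4)))*(1/(12 + 153) - 117) = (61/(4 - √(-1)))*(1/165 - 117) = (61/(4 - I))*(1/165 - 117) = (61*((4 + I)/17))*(-19304/165) = (61*(4 + I)/17)*(-19304/165) = -1177544*(4 + I)/2805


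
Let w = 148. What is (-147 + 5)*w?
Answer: -21016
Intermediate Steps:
(-147 + 5)*w = (-147 + 5)*148 = -142*148 = -21016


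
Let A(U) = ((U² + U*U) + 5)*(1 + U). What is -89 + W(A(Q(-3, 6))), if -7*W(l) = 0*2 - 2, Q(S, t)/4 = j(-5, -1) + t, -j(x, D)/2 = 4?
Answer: -621/7 ≈ -88.714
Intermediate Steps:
j(x, D) = -8 (j(x, D) = -2*4 = -8)
Q(S, t) = -32 + 4*t (Q(S, t) = 4*(-8 + t) = -32 + 4*t)
A(U) = (1 + U)*(5 + 2*U²) (A(U) = ((U² + U²) + 5)*(1 + U) = (2*U² + 5)*(1 + U) = (5 + 2*U²)*(1 + U) = (1 + U)*(5 + 2*U²))
W(l) = 2/7 (W(l) = -(0*2 - 2)/7 = -(0 - 2)/7 = -⅐*(-2) = 2/7)
-89 + W(A(Q(-3, 6))) = -89 + 2/7 = -621/7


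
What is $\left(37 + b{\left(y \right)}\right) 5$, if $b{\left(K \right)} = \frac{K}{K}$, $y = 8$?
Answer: $190$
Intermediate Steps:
$b{\left(K \right)} = 1$
$\left(37 + b{\left(y \right)}\right) 5 = \left(37 + 1\right) 5 = 38 \cdot 5 = 190$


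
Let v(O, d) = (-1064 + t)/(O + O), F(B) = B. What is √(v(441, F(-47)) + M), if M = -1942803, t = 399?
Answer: I*√3427105822/42 ≈ 1393.8*I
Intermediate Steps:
v(O, d) = -665/(2*O) (v(O, d) = (-1064 + 399)/(O + O) = -665*1/(2*O) = -665/(2*O))
√(v(441, F(-47)) + M) = √(-665/2/441 - 1942803) = √(-665/2*1/441 - 1942803) = √(-95/126 - 1942803) = √(-244793273/126) = I*√3427105822/42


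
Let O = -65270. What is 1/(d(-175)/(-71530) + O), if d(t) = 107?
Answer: -71530/4668763207 ≈ -1.5321e-5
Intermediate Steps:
1/(d(-175)/(-71530) + O) = 1/(107/(-71530) - 65270) = 1/(107*(-1/71530) - 65270) = 1/(-107/71530 - 65270) = 1/(-4668763207/71530) = -71530/4668763207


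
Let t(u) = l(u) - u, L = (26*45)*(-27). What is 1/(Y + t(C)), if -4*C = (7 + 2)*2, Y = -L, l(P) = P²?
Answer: 4/126459 ≈ 3.1631e-5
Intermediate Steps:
L = -31590 (L = 1170*(-27) = -31590)
Y = 31590 (Y = -1*(-31590) = 31590)
C = -9/2 (C = -(7 + 2)*2/4 = -9*2/4 = -¼*18 = -9/2 ≈ -4.5000)
t(u) = u² - u
1/(Y + t(C)) = 1/(31590 - 9*(-1 - 9/2)/2) = 1/(31590 - 9/2*(-11/2)) = 1/(31590 + 99/4) = 1/(126459/4) = 4/126459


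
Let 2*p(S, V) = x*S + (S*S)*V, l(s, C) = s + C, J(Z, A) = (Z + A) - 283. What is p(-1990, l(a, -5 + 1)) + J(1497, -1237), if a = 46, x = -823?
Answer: 83980962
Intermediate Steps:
J(Z, A) = -283 + A + Z (J(Z, A) = (A + Z) - 283 = -283 + A + Z)
l(s, C) = C + s
p(S, V) = -823*S/2 + V*S²/2 (p(S, V) = (-823*S + (S*S)*V)/2 = (-823*S + S²*V)/2 = (-823*S + V*S²)/2 = -823*S/2 + V*S²/2)
p(-1990, l(a, -5 + 1)) + J(1497, -1237) = (½)*(-1990)*(-823 - 1990*((-5 + 1) + 46)) + (-283 - 1237 + 1497) = (½)*(-1990)*(-823 - 1990*(-4 + 46)) - 23 = (½)*(-1990)*(-823 - 1990*42) - 23 = (½)*(-1990)*(-823 - 83580) - 23 = (½)*(-1990)*(-84403) - 23 = 83980985 - 23 = 83980962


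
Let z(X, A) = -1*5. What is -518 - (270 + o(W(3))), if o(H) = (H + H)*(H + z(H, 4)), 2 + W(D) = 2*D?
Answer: -780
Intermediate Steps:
z(X, A) = -5
W(D) = -2 + 2*D
o(H) = 2*H*(-5 + H) (o(H) = (H + H)*(H - 5) = (2*H)*(-5 + H) = 2*H*(-5 + H))
-518 - (270 + o(W(3))) = -518 - (270 + 2*(-2 + 2*3)*(-5 + (-2 + 2*3))) = -518 - (270 + 2*(-2 + 6)*(-5 + (-2 + 6))) = -518 - (270 + 2*4*(-5 + 4)) = -518 - (270 + 2*4*(-1)) = -518 - (270 - 8) = -518 - 1*262 = -518 - 262 = -780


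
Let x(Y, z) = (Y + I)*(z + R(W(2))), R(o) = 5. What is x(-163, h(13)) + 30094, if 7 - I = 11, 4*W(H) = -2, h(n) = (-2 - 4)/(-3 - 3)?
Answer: 29092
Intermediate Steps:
h(n) = 1 (h(n) = -6/(-6) = -6*(-1/6) = 1)
W(H) = -1/2 (W(H) = (1/4)*(-2) = -1/2)
I = -4 (I = 7 - 1*11 = 7 - 11 = -4)
x(Y, z) = (-4 + Y)*(5 + z) (x(Y, z) = (Y - 4)*(z + 5) = (-4 + Y)*(5 + z))
x(-163, h(13)) + 30094 = (-20 - 4*1 + 5*(-163) - 163*1) + 30094 = (-20 - 4 - 815 - 163) + 30094 = -1002 + 30094 = 29092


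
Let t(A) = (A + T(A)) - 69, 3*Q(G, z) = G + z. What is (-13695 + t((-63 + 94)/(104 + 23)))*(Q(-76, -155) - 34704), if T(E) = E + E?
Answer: 60794927235/127 ≈ 4.7870e+8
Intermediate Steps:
T(E) = 2*E
Q(G, z) = G/3 + z/3 (Q(G, z) = (G + z)/3 = G/3 + z/3)
t(A) = -69 + 3*A (t(A) = (A + 2*A) - 69 = 3*A - 69 = -69 + 3*A)
(-13695 + t((-63 + 94)/(104 + 23)))*(Q(-76, -155) - 34704) = (-13695 + (-69 + 3*((-63 + 94)/(104 + 23))))*(((1/3)*(-76) + (1/3)*(-155)) - 34704) = (-13695 + (-69 + 3*(31/127)))*((-76/3 - 155/3) - 34704) = (-13695 + (-69 + 3*(31*(1/127))))*(-77 - 34704) = (-13695 + (-69 + 3*(31/127)))*(-34781) = (-13695 + (-69 + 93/127))*(-34781) = (-13695 - 8670/127)*(-34781) = -1747935/127*(-34781) = 60794927235/127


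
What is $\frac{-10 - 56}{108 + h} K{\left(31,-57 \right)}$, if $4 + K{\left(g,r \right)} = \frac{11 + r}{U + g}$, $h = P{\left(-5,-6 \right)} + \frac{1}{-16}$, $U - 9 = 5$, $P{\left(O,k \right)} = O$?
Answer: $\frac{79552}{24705} \approx 3.2201$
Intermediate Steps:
$U = 14$ ($U = 9 + 5 = 14$)
$h = - \frac{81}{16}$ ($h = -5 + \frac{1}{-16} = -5 - \frac{1}{16} = - \frac{81}{16} \approx -5.0625$)
$K{\left(g,r \right)} = -4 + \frac{11 + r}{14 + g}$
$\frac{-10 - 56}{108 + h} K{\left(31,-57 \right)} = \frac{-10 - 56}{108 - \frac{81}{16}} \frac{-45 - 57 - 124}{14 + 31} = - \frac{66}{\frac{1647}{16}} \frac{-45 - 57 - 124}{45} = \left(-66\right) \frac{16}{1647} \cdot \frac{1}{45} \left(-226\right) = \left(- \frac{352}{549}\right) \left(- \frac{226}{45}\right) = \frac{79552}{24705}$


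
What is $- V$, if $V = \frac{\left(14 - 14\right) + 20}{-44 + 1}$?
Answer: $\frac{20}{43} \approx 0.46512$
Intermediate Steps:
$V = - \frac{20}{43}$ ($V = \frac{0 + 20}{-43} = 20 \left(- \frac{1}{43}\right) = - \frac{20}{43} \approx -0.46512$)
$- V = \left(-1\right) \left(- \frac{20}{43}\right) = \frac{20}{43}$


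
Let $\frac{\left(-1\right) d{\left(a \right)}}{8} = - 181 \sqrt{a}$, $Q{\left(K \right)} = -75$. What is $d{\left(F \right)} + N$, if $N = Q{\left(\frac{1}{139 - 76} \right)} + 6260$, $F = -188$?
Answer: $6185 + 2896 i \sqrt{47} \approx 6185.0 + 19854.0 i$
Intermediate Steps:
$d{\left(a \right)} = 1448 \sqrt{a}$ ($d{\left(a \right)} = - 8 \left(- 181 \sqrt{a}\right) = 1448 \sqrt{a}$)
$N = 6185$ ($N = -75 + 6260 = 6185$)
$d{\left(F \right)} + N = 1448 \sqrt{-188} + 6185 = 1448 \cdot 2 i \sqrt{47} + 6185 = 2896 i \sqrt{47} + 6185 = 6185 + 2896 i \sqrt{47}$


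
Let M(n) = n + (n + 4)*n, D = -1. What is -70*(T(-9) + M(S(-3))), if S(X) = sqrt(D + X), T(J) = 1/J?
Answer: 2590/9 - 700*I ≈ 287.78 - 700.0*I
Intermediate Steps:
S(X) = sqrt(-1 + X)
M(n) = n + n*(4 + n) (M(n) = n + (4 + n)*n = n + n*(4 + n))
-70*(T(-9) + M(S(-3))) = -70*(1/(-9) + sqrt(-1 - 3)*(5 + sqrt(-1 - 3))) = -70*(-1/9 + sqrt(-4)*(5 + sqrt(-4))) = -70*(-1/9 + (2*I)*(5 + 2*I)) = -70*(-1/9 + 2*I*(5 + 2*I)) = 70/9 - 140*I*(5 + 2*I)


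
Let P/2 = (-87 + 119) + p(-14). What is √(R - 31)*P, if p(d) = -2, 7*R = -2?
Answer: 60*I*√1533/7 ≈ 335.6*I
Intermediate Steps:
R = -2/7 (R = (⅐)*(-2) = -2/7 ≈ -0.28571)
P = 60 (P = 2*((-87 + 119) - 2) = 2*(32 - 2) = 2*30 = 60)
√(R - 31)*P = √(-2/7 - 31)*60 = √(-219/7)*60 = (I*√1533/7)*60 = 60*I*√1533/7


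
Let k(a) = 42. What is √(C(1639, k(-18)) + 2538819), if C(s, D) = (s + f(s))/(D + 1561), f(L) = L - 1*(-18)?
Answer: √6523777435259/1603 ≈ 1593.4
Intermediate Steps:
f(L) = 18 + L (f(L) = L + 18 = 18 + L)
C(s, D) = (18 + 2*s)/(1561 + D) (C(s, D) = (s + (18 + s))/(D + 1561) = (18 + 2*s)/(1561 + D))
√(C(1639, k(-18)) + 2538819) = √(2*(9 + 1639)/(1561 + 42) + 2538819) = √(2*1648/1603 + 2538819) = √(2*(1/1603)*1648 + 2538819) = √(3296/1603 + 2538819) = √(4069730153/1603) = √6523777435259/1603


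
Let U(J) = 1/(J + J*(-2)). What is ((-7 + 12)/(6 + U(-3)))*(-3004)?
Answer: -45060/19 ≈ -2371.6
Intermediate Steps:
U(J) = -1/J (U(J) = 1/(J - 2*J) = 1/(-J) = -1/J)
((-7 + 12)/(6 + U(-3)))*(-3004) = ((-7 + 12)/(6 - 1/(-3)))*(-3004) = (5/(6 - 1*(-⅓)))*(-3004) = (5/(6 + ⅓))*(-3004) = (5/(19/3))*(-3004) = (5*(3/19))*(-3004) = (15/19)*(-3004) = -45060/19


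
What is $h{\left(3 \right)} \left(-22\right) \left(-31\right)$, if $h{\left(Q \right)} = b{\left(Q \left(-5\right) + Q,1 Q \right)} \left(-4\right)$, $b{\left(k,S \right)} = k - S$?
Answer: $40920$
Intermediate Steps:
$h{\left(Q \right)} = 20 Q$ ($h{\left(Q \right)} = \left(\left(Q \left(-5\right) + Q\right) - 1 Q\right) \left(-4\right) = \left(\left(- 5 Q + Q\right) - Q\right) \left(-4\right) = \left(- 4 Q - Q\right) \left(-4\right) = - 5 Q \left(-4\right) = 20 Q$)
$h{\left(3 \right)} \left(-22\right) \left(-31\right) = 20 \cdot 3 \left(-22\right) \left(-31\right) = 60 \left(-22\right) \left(-31\right) = \left(-1320\right) \left(-31\right) = 40920$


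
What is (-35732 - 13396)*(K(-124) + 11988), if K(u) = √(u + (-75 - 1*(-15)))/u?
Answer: -588946464 + 24564*I*√46/31 ≈ -5.8895e+8 + 5374.2*I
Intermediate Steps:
K(u) = √(-60 + u)/u (K(u) = √(u + (-75 + 15))/u = √(u - 60)/u = √(-60 + u)/u)
(-35732 - 13396)*(K(-124) + 11988) = (-35732 - 13396)*(√(-60 - 124)/(-124) + 11988) = -49128*(-I*√46/62 + 11988) = -49128*(11988 - I*√46/62) = -588946464 + 24564*I*√46/31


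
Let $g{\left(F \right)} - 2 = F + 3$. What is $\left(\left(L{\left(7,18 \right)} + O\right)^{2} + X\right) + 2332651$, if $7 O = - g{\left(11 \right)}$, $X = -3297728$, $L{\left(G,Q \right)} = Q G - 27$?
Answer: $- \frac{46830444}{49} \approx -9.5572 \cdot 10^{5}$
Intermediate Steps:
$g{\left(F \right)} = 5 + F$ ($g{\left(F \right)} = 2 + \left(F + 3\right) = 2 + \left(3 + F\right) = 5 + F$)
$L{\left(G,Q \right)} = -27 + G Q$ ($L{\left(G,Q \right)} = G Q - 27 = -27 + G Q$)
$O = - \frac{16}{7}$ ($O = \frac{\left(-1\right) \left(5 + 11\right)}{7} = \frac{\left(-1\right) 16}{7} = \frac{1}{7} \left(-16\right) = - \frac{16}{7} \approx -2.2857$)
$\left(\left(L{\left(7,18 \right)} + O\right)^{2} + X\right) + 2332651 = \left(\left(\left(-27 + 7 \cdot 18\right) - \frac{16}{7}\right)^{2} - 3297728\right) + 2332651 = \left(\left(\left(-27 + 126\right) - \frac{16}{7}\right)^{2} - 3297728\right) + 2332651 = \left(\left(99 - \frac{16}{7}\right)^{2} - 3297728\right) + 2332651 = \left(\left(\frac{677}{7}\right)^{2} - 3297728\right) + 2332651 = \left(\frac{458329}{49} - 3297728\right) + 2332651 = - \frac{161130343}{49} + 2332651 = - \frac{46830444}{49}$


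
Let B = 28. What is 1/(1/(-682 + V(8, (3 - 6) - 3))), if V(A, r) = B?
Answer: -654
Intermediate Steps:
V(A, r) = 28
1/(1/(-682 + V(8, (3 - 6) - 3))) = 1/(1/(-682 + 28)) = 1/(1/(-654)) = 1/(-1/654) = -654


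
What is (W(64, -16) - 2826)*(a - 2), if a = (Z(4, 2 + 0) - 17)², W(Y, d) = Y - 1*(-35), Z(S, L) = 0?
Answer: -782649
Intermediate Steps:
W(Y, d) = 35 + Y (W(Y, d) = Y + 35 = 35 + Y)
a = 289 (a = (0 - 17)² = (-17)² = 289)
(W(64, -16) - 2826)*(a - 2) = ((35 + 64) - 2826)*(289 - 2) = (99 - 2826)*287 = -2727*287 = -782649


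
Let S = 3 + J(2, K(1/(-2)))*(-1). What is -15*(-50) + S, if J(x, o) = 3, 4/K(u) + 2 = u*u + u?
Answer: 750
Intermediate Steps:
K(u) = 4/(-2 + u + u²) (K(u) = 4/(-2 + (u*u + u)) = 4/(-2 + (u² + u)) = 4/(-2 + (u + u²)) = 4/(-2 + u + u²))
S = 0 (S = 3 + 3*(-1) = 3 - 3 = 0)
-15*(-50) + S = -15*(-50) + 0 = 750 + 0 = 750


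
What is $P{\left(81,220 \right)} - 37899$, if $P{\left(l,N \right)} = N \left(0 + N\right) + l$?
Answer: $10582$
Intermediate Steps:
$P{\left(l,N \right)} = l + N^{2}$ ($P{\left(l,N \right)} = N N + l = N^{2} + l = l + N^{2}$)
$P{\left(81,220 \right)} - 37899 = \left(81 + 220^{2}\right) - 37899 = \left(81 + 48400\right) - 37899 = 48481 - 37899 = 10582$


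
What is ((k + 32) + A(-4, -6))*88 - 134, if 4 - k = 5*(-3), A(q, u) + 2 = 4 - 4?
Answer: 4178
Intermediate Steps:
A(q, u) = -2 (A(q, u) = -2 + (4 - 4) = -2 + 0 = -2)
k = 19 (k = 4 - 5*(-3) = 4 - 1*(-15) = 4 + 15 = 19)
((k + 32) + A(-4, -6))*88 - 134 = ((19 + 32) - 2)*88 - 134 = (51 - 2)*88 - 134 = 49*88 - 134 = 4312 - 134 = 4178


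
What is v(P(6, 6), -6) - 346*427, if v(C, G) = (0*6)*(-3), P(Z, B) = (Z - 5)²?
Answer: -147742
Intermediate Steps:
P(Z, B) = (-5 + Z)²
v(C, G) = 0 (v(C, G) = 0*(-3) = 0)
v(P(6, 6), -6) - 346*427 = 0 - 346*427 = 0 - 147742 = -147742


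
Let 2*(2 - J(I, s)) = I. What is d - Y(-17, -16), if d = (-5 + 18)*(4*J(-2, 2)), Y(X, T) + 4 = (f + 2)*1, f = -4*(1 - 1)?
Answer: 158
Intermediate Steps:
f = 0 (f = -4*0 = 0)
Y(X, T) = -2 (Y(X, T) = -4 + (0 + 2)*1 = -4 + 2*1 = -4 + 2 = -2)
J(I, s) = 2 - I/2
d = 156 (d = (-5 + 18)*(4*(2 - ½*(-2))) = 13*(4*(2 + 1)) = 13*(4*3) = 13*12 = 156)
d - Y(-17, -16) = 156 - 1*(-2) = 156 + 2 = 158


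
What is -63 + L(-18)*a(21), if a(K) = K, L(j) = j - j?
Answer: -63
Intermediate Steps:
L(j) = 0
-63 + L(-18)*a(21) = -63 + 0*21 = -63 + 0 = -63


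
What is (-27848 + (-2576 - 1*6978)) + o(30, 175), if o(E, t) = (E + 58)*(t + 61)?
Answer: -16634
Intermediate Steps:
o(E, t) = (58 + E)*(61 + t)
(-27848 + (-2576 - 1*6978)) + o(30, 175) = (-27848 + (-2576 - 1*6978)) + (3538 + 58*175 + 61*30 + 30*175) = (-27848 + (-2576 - 6978)) + (3538 + 10150 + 1830 + 5250) = (-27848 - 9554) + 20768 = -37402 + 20768 = -16634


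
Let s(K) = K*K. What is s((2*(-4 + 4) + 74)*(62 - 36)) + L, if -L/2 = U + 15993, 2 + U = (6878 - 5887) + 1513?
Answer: 3664786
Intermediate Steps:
U = 2502 (U = -2 + ((6878 - 5887) + 1513) = -2 + (991 + 1513) = -2 + 2504 = 2502)
s(K) = K²
L = -36990 (L = -2*(2502 + 15993) = -2*18495 = -36990)
s((2*(-4 + 4) + 74)*(62 - 36)) + L = ((2*(-4 + 4) + 74)*(62 - 36))² - 36990 = ((2*0 + 74)*26)² - 36990 = ((0 + 74)*26)² - 36990 = (74*26)² - 36990 = 1924² - 36990 = 3701776 - 36990 = 3664786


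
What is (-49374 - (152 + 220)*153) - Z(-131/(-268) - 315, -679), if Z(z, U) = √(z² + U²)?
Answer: -106290 - √40218444305/268 ≈ -1.0704e+5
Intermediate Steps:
Z(z, U) = √(U² + z²)
(-49374 - (152 + 220)*153) - Z(-131/(-268) - 315, -679) = (-49374 - (152 + 220)*153) - √((-679)² + (-131/(-268) - 315)²) = (-49374 - 372*153) - √(461041 + (-131*(-1/268) - 315)²) = (-49374 - 1*56916) - √(461041 + (131/268 - 315)²) = (-49374 - 56916) - √(461041 + (-84289/268)²) = -106290 - √(461041 + 7104635521/71824) = -106290 - √(40218444305/71824) = -106290 - √40218444305/268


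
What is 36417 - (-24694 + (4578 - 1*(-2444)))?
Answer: 54089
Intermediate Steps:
36417 - (-24694 + (4578 - 1*(-2444))) = 36417 - (-24694 + (4578 + 2444)) = 36417 - (-24694 + 7022) = 36417 - 1*(-17672) = 36417 + 17672 = 54089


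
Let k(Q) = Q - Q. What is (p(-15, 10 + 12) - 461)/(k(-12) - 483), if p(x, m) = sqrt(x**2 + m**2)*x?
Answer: 461/483 + 5*sqrt(709)/161 ≈ 1.7814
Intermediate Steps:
k(Q) = 0
p(x, m) = x*sqrt(m**2 + x**2) (p(x, m) = sqrt(m**2 + x**2)*x = x*sqrt(m**2 + x**2))
(p(-15, 10 + 12) - 461)/(k(-12) - 483) = (-15*sqrt((10 + 12)**2 + (-15)**2) - 461)/(0 - 483) = (-15*sqrt(22**2 + 225) - 461)/(-483) = (-15*sqrt(484 + 225) - 461)*(-1/483) = (-15*sqrt(709) - 461)*(-1/483) = (-461 - 15*sqrt(709))*(-1/483) = 461/483 + 5*sqrt(709)/161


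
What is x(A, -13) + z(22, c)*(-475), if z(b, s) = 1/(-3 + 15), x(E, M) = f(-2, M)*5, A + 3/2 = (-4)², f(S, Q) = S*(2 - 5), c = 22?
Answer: -115/12 ≈ -9.5833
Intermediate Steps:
f(S, Q) = -3*S (f(S, Q) = S*(-3) = -3*S)
A = 29/2 (A = -3/2 + (-4)² = -3/2 + 16 = 29/2 ≈ 14.500)
x(E, M) = 30 (x(E, M) = -3*(-2)*5 = 6*5 = 30)
z(b, s) = 1/12
x(A, -13) + z(22, c)*(-475) = 30 + (1/12)*(-475) = 30 - 475/12 = -115/12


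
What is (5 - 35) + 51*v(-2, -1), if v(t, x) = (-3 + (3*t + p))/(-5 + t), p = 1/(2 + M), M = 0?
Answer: 447/14 ≈ 31.929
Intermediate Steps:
p = ½ (p = 1/(2 + 0) = 1/2 = ½ ≈ 0.50000)
v(t, x) = (-5/2 + 3*t)/(-5 + t) (v(t, x) = (-3 + (3*t + ½))/(-5 + t) = (-3 + (½ + 3*t))/(-5 + t) = (-5/2 + 3*t)/(-5 + t))
(5 - 35) + 51*v(-2, -1) = (5 - 35) + 51*((-5 + 6*(-2))/(2*(-5 - 2))) = -30 + 51*((½)*(-5 - 12)/(-7)) = -30 + 51*((½)*(-⅐)*(-17)) = -30 + 51*(17/14) = -30 + 867/14 = 447/14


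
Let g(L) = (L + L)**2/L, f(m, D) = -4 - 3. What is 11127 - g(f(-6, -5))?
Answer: 11155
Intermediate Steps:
f(m, D) = -7
g(L) = 4*L (g(L) = (2*L)**2/L = (4*L**2)/L = 4*L)
11127 - g(f(-6, -5)) = 11127 - 4*(-7) = 11127 - 1*(-28) = 11127 + 28 = 11155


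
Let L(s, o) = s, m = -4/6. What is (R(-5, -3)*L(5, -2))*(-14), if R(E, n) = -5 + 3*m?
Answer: 490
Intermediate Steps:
m = -⅔ (m = -4*⅙ = -⅔ ≈ -0.66667)
R(E, n) = -7 (R(E, n) = -5 + 3*(-⅔) = -5 - 2 = -7)
(R(-5, -3)*L(5, -2))*(-14) = -7*5*(-14) = -35*(-14) = 490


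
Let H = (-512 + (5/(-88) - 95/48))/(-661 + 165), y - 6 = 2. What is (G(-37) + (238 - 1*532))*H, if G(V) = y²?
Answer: -31212265/130944 ≈ -238.36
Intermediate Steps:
y = 8 (y = 6 + 2 = 8)
G(V) = 64 (G(V) = 8² = 64)
H = 271411/261888 (H = (-512 + (5*(-1/88) - 95*1/48))/(-496) = (-512 + (-5/88 - 95/48))*(-1/496) = (-512 - 1075/528)*(-1/496) = -271411/528*(-1/496) = 271411/261888 ≈ 1.0364)
(G(-37) + (238 - 1*532))*H = (64 + (238 - 1*532))*(271411/261888) = (64 + (238 - 532))*(271411/261888) = (64 - 294)*(271411/261888) = -230*271411/261888 = -31212265/130944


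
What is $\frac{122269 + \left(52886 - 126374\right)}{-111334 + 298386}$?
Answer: $\frac{48781}{187052} \approx 0.26079$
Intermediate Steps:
$\frac{122269 + \left(52886 - 126374\right)}{-111334 + 298386} = \frac{122269 + \left(52886 - 126374\right)}{187052} = \left(122269 - 73488\right) \frac{1}{187052} = 48781 \cdot \frac{1}{187052} = \frac{48781}{187052}$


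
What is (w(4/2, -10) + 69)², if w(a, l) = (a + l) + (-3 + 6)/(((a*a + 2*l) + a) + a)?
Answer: 59049/16 ≈ 3690.6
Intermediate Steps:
w(a, l) = a + l + 3/(a² + 2*a + 2*l) (w(a, l) = (a + l) + 3/(((a² + 2*l) + a) + a) = (a + l) + 3/((a + a² + 2*l) + a) = (a + l) + 3/(a² + 2*a + 2*l) = a + l + 3/(a² + 2*a + 2*l))
(w(4/2, -10) + 69)² = ((3 + (4/2)³ + 2*(4/2)² + 2*(-10)² - 10*(4/2)² + 4*(4/2)*(-10))/((4/2)² + 2*(4/2) + 2*(-10)) + 69)² = ((3 + (4*(½))³ + 2*(4*(½))² + 2*100 - 10*(4*(½))² + 4*(4*(½))*(-10))/((4*(½))² + 2*(4*(½)) - 20) + 69)² = ((3 + 2³ + 2*2² + 200 - 10*2² + 4*2*(-10))/(2² + 2*2 - 20) + 69)² = ((3 + 8 + 2*4 + 200 - 10*4 - 80)/(4 + 4 - 20) + 69)² = ((3 + 8 + 8 + 200 - 40 - 80)/(-12) + 69)² = (-1/12*99 + 69)² = (-33/4 + 69)² = (243/4)² = 59049/16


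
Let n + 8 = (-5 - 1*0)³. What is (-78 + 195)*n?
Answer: -15561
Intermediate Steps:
n = -133 (n = -8 + (-5 - 1*0)³ = -8 + (-5 + 0)³ = -8 + (-5)³ = -8 - 125 = -133)
(-78 + 195)*n = (-78 + 195)*(-133) = 117*(-133) = -15561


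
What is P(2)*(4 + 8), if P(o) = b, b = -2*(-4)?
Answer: 96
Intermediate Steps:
b = 8
P(o) = 8
P(2)*(4 + 8) = 8*(4 + 8) = 8*12 = 96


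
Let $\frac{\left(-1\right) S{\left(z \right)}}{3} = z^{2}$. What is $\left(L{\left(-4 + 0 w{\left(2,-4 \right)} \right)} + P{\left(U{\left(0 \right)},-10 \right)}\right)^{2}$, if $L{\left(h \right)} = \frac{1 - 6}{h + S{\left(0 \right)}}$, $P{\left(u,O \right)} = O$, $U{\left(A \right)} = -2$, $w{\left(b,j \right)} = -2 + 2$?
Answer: $\frac{1225}{16} \approx 76.563$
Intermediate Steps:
$S{\left(z \right)} = - 3 z^{2}$
$w{\left(b,j \right)} = 0$
$L{\left(h \right)} = - \frac{5}{h}$ ($L{\left(h \right)} = \frac{1 - 6}{h - 3 \cdot 0^{2}} = - \frac{5}{h - 0} = - \frac{5}{h + 0} = - \frac{5}{h}$)
$\left(L{\left(-4 + 0 w{\left(2,-4 \right)} \right)} + P{\left(U{\left(0 \right)},-10 \right)}\right)^{2} = \left(- \frac{5}{-4 + 0 \cdot 0} - 10\right)^{2} = \left(- \frac{5}{-4 + 0} - 10\right)^{2} = \left(- \frac{5}{-4} - 10\right)^{2} = \left(\left(-5\right) \left(- \frac{1}{4}\right) - 10\right)^{2} = \left(\frac{5}{4} - 10\right)^{2} = \left(- \frac{35}{4}\right)^{2} = \frac{1225}{16}$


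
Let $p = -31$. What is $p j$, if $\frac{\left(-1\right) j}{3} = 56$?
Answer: $5208$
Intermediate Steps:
$j = -168$ ($j = \left(-3\right) 56 = -168$)
$p j = \left(-31\right) \left(-168\right) = 5208$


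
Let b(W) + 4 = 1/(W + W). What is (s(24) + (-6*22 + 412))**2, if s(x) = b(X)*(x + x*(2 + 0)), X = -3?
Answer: 400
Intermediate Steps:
b(W) = -4 + 1/(2*W) (b(W) = -4 + 1/(W + W) = -4 + 1/(2*W))
s(x) = -25*x/2 (s(x) = (-4 + (1/2)/(-3))*(x + x*(2 + 0)) = (-4 + (1/2)*(-1/3))*(x + x*2) = (-4 - 1/6)*(x + 2*x) = -25*x/2)
(s(24) + (-6*22 + 412))**2 = (-25/2*24 + (-6*22 + 412))**2 = (-300 + (-132 + 412))**2 = (-300 + 280)**2 = (-20)**2 = 400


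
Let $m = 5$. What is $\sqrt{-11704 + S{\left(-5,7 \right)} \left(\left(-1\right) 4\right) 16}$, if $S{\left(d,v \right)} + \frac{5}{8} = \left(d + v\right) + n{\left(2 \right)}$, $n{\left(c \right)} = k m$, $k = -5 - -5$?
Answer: $4 i \sqrt{737} \approx 108.59 i$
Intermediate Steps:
$k = 0$ ($k = -5 + 5 = 0$)
$n{\left(c \right)} = 0$ ($n{\left(c \right)} = 0 \cdot 5 = 0$)
$S{\left(d,v \right)} = - \frac{5}{8} + d + v$ ($S{\left(d,v \right)} = - \frac{5}{8} + \left(\left(d + v\right) + 0\right) = - \frac{5}{8} + \left(d + v\right) = - \frac{5}{8} + d + v$)
$\sqrt{-11704 + S{\left(-5,7 \right)} \left(\left(-1\right) 4\right) 16} = \sqrt{-11704 + \left(- \frac{5}{8} - 5 + 7\right) \left(\left(-1\right) 4\right) 16} = \sqrt{-11704 + \frac{11}{8} \left(-4\right) 16} = \sqrt{-11704 - 88} = \sqrt{-11792} = 4 i \sqrt{737}$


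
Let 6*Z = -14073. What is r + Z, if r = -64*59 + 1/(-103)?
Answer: -1261031/206 ≈ -6121.5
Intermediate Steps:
Z = -4691/2 (Z = (1/6)*(-14073) = -4691/2 ≈ -2345.5)
r = -388929/103 (r = -3776 - 1/103 = -388929/103 ≈ -3776.0)
r + Z = -388929/103 - 4691/2 = -1261031/206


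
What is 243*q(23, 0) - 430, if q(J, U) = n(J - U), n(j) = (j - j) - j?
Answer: -6019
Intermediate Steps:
n(j) = -j (n(j) = 0 - j = -j)
q(J, U) = U - J (q(J, U) = -(J - U) = U - J)
243*q(23, 0) - 430 = 243*(0 - 1*23) - 430 = 243*(0 - 23) - 430 = 243*(-23) - 430 = -5589 - 430 = -6019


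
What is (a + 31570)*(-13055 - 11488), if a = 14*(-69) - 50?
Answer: -749886822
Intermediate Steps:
a = -1016 (a = -966 - 50 = -1016)
(a + 31570)*(-13055 - 11488) = (-1016 + 31570)*(-13055 - 11488) = 30554*(-24543) = -749886822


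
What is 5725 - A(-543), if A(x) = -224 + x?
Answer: 6492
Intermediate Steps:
5725 - A(-543) = 5725 - (-224 - 543) = 5725 - 1*(-767) = 5725 + 767 = 6492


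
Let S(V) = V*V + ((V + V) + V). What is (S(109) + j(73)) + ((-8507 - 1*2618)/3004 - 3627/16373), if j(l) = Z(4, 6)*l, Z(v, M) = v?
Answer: 614613104867/49184492 ≈ 12496.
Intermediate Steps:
S(V) = V² + 3*V (S(V) = V² + (2*V + V) = V² + 3*V)
j(l) = 4*l
(S(109) + j(73)) + ((-8507 - 1*2618)/3004 - 3627/16373) = (109*(3 + 109) + 4*73) + ((-8507 - 1*2618)/3004 - 3627/16373) = (109*112 + 292) + ((-8507 - 2618)*(1/3004) - 3627*1/16373) = (12208 + 292) + (-11125*1/3004 - 3627/16373) = 12500 + (-11125/3004 - 3627/16373) = 12500 - 193045133/49184492 = 614613104867/49184492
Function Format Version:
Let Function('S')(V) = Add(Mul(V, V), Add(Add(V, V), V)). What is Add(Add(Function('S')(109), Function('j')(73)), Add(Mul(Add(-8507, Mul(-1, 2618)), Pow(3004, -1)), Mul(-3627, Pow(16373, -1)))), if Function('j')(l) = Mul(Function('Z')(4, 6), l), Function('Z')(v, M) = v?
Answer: Rational(614613104867, 49184492) ≈ 12496.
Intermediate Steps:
Function('S')(V) = Add(Pow(V, 2), Mul(3, V)) (Function('S')(V) = Add(Pow(V, 2), Add(Mul(2, V), V)) = Add(Pow(V, 2), Mul(3, V)))
Function('j')(l) = Mul(4, l)
Add(Add(Function('S')(109), Function('j')(73)), Add(Mul(Add(-8507, Mul(-1, 2618)), Pow(3004, -1)), Mul(-3627, Pow(16373, -1)))) = Add(Add(Mul(109, Add(3, 109)), Mul(4, 73)), Add(Mul(Add(-8507, Mul(-1, 2618)), Pow(3004, -1)), Mul(-3627, Pow(16373, -1)))) = Add(Add(Mul(109, 112), 292), Add(Mul(Add(-8507, -2618), Rational(1, 3004)), Mul(-3627, Rational(1, 16373)))) = Add(Add(12208, 292), Add(Mul(-11125, Rational(1, 3004)), Rational(-3627, 16373))) = Add(12500, Add(Rational(-11125, 3004), Rational(-3627, 16373))) = Add(12500, Rational(-193045133, 49184492)) = Rational(614613104867, 49184492)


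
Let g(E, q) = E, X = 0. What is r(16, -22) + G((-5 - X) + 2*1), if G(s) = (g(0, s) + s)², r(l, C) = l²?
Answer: 265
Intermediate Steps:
G(s) = s² (G(s) = (0 + s)² = s²)
r(16, -22) + G((-5 - X) + 2*1) = 16² + ((-5 - 1*0) + 2*1)² = 256 + ((-5 + 0) + 2)² = 256 + (-5 + 2)² = 256 + (-3)² = 256 + 9 = 265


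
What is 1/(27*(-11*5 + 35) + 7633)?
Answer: 1/7093 ≈ 0.00014098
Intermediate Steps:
1/(27*(-11*5 + 35) + 7633) = 1/(27*(-55 + 35) + 7633) = 1/(27*(-20) + 7633) = 1/(-540 + 7633) = 1/7093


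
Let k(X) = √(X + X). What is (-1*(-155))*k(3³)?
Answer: 465*√6 ≈ 1139.0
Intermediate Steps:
k(X) = √2*√X (k(X) = √(2*X) = √2*√X)
(-1*(-155))*k(3³) = (-1*(-155))*(√2*√(3³)) = 155*(√2*√27) = 155*(√2*(3*√3)) = 155*(3*√6) = 465*√6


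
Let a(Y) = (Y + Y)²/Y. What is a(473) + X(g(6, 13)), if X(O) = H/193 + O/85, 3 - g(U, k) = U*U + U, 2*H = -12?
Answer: 31030223/16405 ≈ 1891.5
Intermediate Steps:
H = -6 (H = (½)*(-12) = -6)
g(U, k) = 3 - U - U² (g(U, k) = 3 - (U*U + U) = 3 - (U² + U) = 3 - (U + U²) = 3 + (-U - U²) = 3 - U - U²)
a(Y) = 4*Y (a(Y) = (2*Y)²/Y = (4*Y²)/Y = 4*Y)
X(O) = -6/193 + O/85
a(473) + X(g(6, 13)) = 4*473 + (-6/193 + (3 - 1*6 - 1*6²)/85) = 1892 + (-6/193 + (3 - 6 - 1*36)/85) = 1892 + (-6/193 + (3 - 6 - 36)/85) = 1892 + (-6/193 + (1/85)*(-39)) = 1892 + (-6/193 - 39/85) = 1892 - 8037/16405 = 31030223/16405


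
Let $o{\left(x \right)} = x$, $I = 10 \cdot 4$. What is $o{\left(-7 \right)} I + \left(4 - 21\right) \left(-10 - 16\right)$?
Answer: $162$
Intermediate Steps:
$I = 40$
$o{\left(-7 \right)} I + \left(4 - 21\right) \left(-10 - 16\right) = \left(-7\right) 40 + \left(4 - 21\right) \left(-10 - 16\right) = -280 - -442 = -280 + 442 = 162$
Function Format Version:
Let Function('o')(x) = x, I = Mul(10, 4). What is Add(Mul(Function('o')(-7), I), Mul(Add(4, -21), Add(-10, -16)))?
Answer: 162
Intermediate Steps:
I = 40
Add(Mul(Function('o')(-7), I), Mul(Add(4, -21), Add(-10, -16))) = Add(Mul(-7, 40), Mul(Add(4, -21), Add(-10, -16))) = Add(-280, Mul(-17, -26)) = Add(-280, 442) = 162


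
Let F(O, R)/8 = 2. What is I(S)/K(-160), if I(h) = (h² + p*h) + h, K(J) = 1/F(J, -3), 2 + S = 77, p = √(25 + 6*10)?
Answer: 91200 + 1200*√85 ≈ 1.0226e+5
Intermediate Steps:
p = √85 (p = √(25 + 60) = √85 ≈ 9.2195)
S = 75 (S = -2 + 77 = 75)
F(O, R) = 16 (F(O, R) = 8*2 = 16)
K(J) = 1/16
I(h) = h + h² + h*√85 (I(h) = (h² + √85*h) + h = (h² + h*√85) + h = h + h² + h*√85)
I(S)/K(-160) = (75*(1 + 75 + √85))/(1/16) = (75*(76 + √85))*16 = (5700 + 75*√85)*16 = 91200 + 1200*√85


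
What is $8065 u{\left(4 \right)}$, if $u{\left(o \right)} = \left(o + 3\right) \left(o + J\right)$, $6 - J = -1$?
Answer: $621005$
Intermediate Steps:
$J = 7$ ($J = 6 - -1 = 6 + 1 = 7$)
$u{\left(o \right)} = \left(3 + o\right) \left(7 + o\right)$ ($u{\left(o \right)} = \left(o + 3\right) \left(o + 7\right) = \left(3 + o\right) \left(7 + o\right)$)
$8065 u{\left(4 \right)} = 8065 \left(21 + 4^{2} + 10 \cdot 4\right) = 8065 \left(21 + 16 + 40\right) = 8065 \cdot 77 = 621005$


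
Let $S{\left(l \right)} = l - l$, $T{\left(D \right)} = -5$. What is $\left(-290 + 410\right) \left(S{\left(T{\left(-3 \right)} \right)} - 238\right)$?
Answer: $-28560$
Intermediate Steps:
$S{\left(l \right)} = 0$
$\left(-290 + 410\right) \left(S{\left(T{\left(-3 \right)} \right)} - 238\right) = \left(-290 + 410\right) \left(0 - 238\right) = 120 \left(-238\right) = -28560$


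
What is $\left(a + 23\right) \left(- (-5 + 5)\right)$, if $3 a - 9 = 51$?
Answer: $0$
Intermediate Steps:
$a = 20$ ($a = 3 + \frac{1}{3} \cdot 51 = 3 + 17 = 20$)
$\left(a + 23\right) \left(- (-5 + 5)\right) = \left(20 + 23\right) \left(- (-5 + 5)\right) = 43 \left(\left(-1\right) 0\right) = 43 \cdot 0 = 0$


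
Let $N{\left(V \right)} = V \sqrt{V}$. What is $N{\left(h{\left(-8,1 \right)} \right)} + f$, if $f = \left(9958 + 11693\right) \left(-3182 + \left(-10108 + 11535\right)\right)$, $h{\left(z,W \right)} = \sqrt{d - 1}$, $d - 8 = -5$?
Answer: $-37997505 + 2^{\frac{3}{4}} \approx -3.7998 \cdot 10^{7}$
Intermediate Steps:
$d = 3$ ($d = 8 - 5 = 3$)
$h{\left(z,W \right)} = \sqrt{2}$ ($h{\left(z,W \right)} = \sqrt{3 - 1} = \sqrt{2}$)
$f = -37997505$ ($f = 21651 \left(-3182 + 1427\right) = 21651 \left(-1755\right) = -37997505$)
$N{\left(V \right)} = V^{\frac{3}{2}}$
$N{\left(h{\left(-8,1 \right)} \right)} + f = \left(\sqrt{2}\right)^{\frac{3}{2}} - 37997505 = 2^{\frac{3}{4}} - 37997505 = -37997505 + 2^{\frac{3}{4}}$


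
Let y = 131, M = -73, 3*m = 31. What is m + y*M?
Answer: -28658/3 ≈ -9552.7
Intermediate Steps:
m = 31/3 (m = (1/3)*31 = 31/3 ≈ 10.333)
m + y*M = 31/3 + 131*(-73) = 31/3 - 9563 = -28658/3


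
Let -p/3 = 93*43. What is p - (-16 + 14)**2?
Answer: -12001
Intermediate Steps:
p = -11997 (p = -279*43 = -3*3999 = -11997)
p - (-16 + 14)**2 = -11997 - (-16 + 14)**2 = -11997 - 1*(-2)**2 = -11997 - 1*4 = -11997 - 4 = -12001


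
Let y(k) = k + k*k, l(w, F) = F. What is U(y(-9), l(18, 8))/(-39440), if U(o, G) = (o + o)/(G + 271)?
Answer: -1/76415 ≈ -1.3086e-5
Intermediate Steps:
y(k) = k + k²
U(o, G) = 2*o/(271 + G) (U(o, G) = (2*o)/(271 + G) = 2*o/(271 + G))
U(y(-9), l(18, 8))/(-39440) = (2*(-9*(1 - 9))/(271 + 8))/(-39440) = (2*(-9*(-8))/279)*(-1/39440) = (2*72*(1/279))*(-1/39440) = (16/31)*(-1/39440) = -1/76415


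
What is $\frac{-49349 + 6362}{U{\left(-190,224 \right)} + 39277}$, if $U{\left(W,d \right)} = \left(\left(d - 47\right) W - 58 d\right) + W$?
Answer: $\frac{42987}{7535} \approx 5.705$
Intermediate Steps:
$U{\left(W,d \right)} = W - 58 d + W \left(-47 + d\right)$ ($U{\left(W,d \right)} = \left(\left(-47 + d\right) W - 58 d\right) + W = \left(W \left(-47 + d\right) - 58 d\right) + W = \left(- 58 d + W \left(-47 + d\right)\right) + W = W - 58 d + W \left(-47 + d\right)$)
$\frac{-49349 + 6362}{U{\left(-190,224 \right)} + 39277} = \frac{-49349 + 6362}{\left(\left(-58\right) 224 - -8740 - 42560\right) + 39277} = - \frac{42987}{\left(-12992 + 8740 - 42560\right) + 39277} = - \frac{42987}{-46812 + 39277} = - \frac{42987}{-7535} = \left(-42987\right) \left(- \frac{1}{7535}\right) = \frac{42987}{7535}$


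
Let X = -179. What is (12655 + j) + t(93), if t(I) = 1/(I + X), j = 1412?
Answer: 1209761/86 ≈ 14067.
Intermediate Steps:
t(I) = 1/(-179 + I) (t(I) = 1/(I - 179) = 1/(-179 + I))
(12655 + j) + t(93) = (12655 + 1412) + 1/(-179 + 93) = 14067 + 1/(-86) = 14067 - 1/86 = 1209761/86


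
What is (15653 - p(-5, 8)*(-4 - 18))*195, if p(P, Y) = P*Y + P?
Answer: 2859285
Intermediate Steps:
p(P, Y) = P + P*Y
(15653 - p(-5, 8)*(-4 - 18))*195 = (15653 - (-5*(1 + 8))*(-4 - 18))*195 = (15653 - (-5*9)*(-22))*195 = (15653 - (-45)*(-22))*195 = (15653 - 1*990)*195 = (15653 - 990)*195 = 14663*195 = 2859285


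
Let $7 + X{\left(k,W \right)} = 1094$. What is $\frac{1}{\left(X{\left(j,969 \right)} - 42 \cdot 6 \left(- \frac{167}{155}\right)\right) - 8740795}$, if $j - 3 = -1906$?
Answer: $- \frac{155}{1354612656} \approx -1.1442 \cdot 10^{-7}$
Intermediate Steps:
$j = -1903$ ($j = 3 - 1906 = -1903$)
$X{\left(k,W \right)} = 1087$ ($X{\left(k,W \right)} = -7 + 1094 = 1087$)
$\frac{1}{\left(X{\left(j,969 \right)} - 42 \cdot 6 \left(- \frac{167}{155}\right)\right) - 8740795} = \frac{1}{\left(1087 - 42 \cdot 6 \left(- \frac{167}{155}\right)\right) - 8740795} = \frac{1}{\left(1087 - 252 \left(\left(-167\right) \frac{1}{155}\right)\right) - 8740795} = \frac{1}{\left(1087 - 252 \left(- \frac{167}{155}\right)\right) - 8740795} = \frac{1}{\left(1087 - - \frac{42084}{155}\right) - 8740795} = \frac{1}{\left(1087 + \frac{42084}{155}\right) - 8740795} = \frac{1}{\frac{210569}{155} - 8740795} = \frac{1}{- \frac{1354612656}{155}} = - \frac{155}{1354612656}$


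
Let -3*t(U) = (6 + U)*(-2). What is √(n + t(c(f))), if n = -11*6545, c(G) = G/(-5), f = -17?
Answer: I*√16197465/15 ≈ 268.31*I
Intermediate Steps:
c(G) = -G/5 (c(G) = G*(-⅕) = -G/5)
n = -71995
t(U) = 4 + 2*U/3 (t(U) = -(6 + U)*(-2)/3 = -(-12 - 2*U)/3 = 4 + 2*U/3)
√(n + t(c(f))) = √(-71995 + (4 + 2*(-⅕*(-17))/3)) = √(-71995 + (4 + (⅔)*(17/5))) = √(-71995 + (4 + 34/15)) = √(-71995 + 94/15) = √(-1079831/15) = I*√16197465/15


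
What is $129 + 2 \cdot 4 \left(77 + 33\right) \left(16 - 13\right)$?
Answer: $2769$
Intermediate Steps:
$129 + 2 \cdot 4 \left(77 + 33\right) \left(16 - 13\right) = 129 + 8 \cdot 110 \cdot 3 = 129 + 8 \cdot 330 = 129 + 2640 = 2769$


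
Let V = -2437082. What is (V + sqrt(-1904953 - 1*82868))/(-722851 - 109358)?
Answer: 2437082/832209 - 3*I*sqrt(24541)/277403 ≈ 2.9284 - 0.0016942*I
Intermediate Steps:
(V + sqrt(-1904953 - 1*82868))/(-722851 - 109358) = (-2437082 + sqrt(-1904953 - 1*82868))/(-722851 - 109358) = (-2437082 + sqrt(-1904953 - 82868))/(-832209) = (-2437082 + sqrt(-1987821))*(-1/832209) = (-2437082 + 9*I*sqrt(24541))*(-1/832209) = 2437082/832209 - 3*I*sqrt(24541)/277403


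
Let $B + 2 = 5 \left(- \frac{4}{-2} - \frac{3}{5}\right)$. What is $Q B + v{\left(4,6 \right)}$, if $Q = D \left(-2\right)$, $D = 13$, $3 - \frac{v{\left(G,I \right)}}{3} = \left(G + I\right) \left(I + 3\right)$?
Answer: $-391$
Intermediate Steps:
$v{\left(G,I \right)} = 9 - 3 \left(3 + I\right) \left(G + I\right)$ ($v{\left(G,I \right)} = 9 - 3 \left(G + I\right) \left(I + 3\right) = 9 - 3 \left(G + I\right) \left(3 + I\right) = 9 - 3 \left(3 + I\right) \left(G + I\right)$)
$Q = -26$ ($Q = 13 \left(-2\right) = -26$)
$B = 5$ ($B = -2 + 5 \left(- \frac{4}{-2} - \frac{3}{5}\right) = -2 + 5 \left(\left(-4\right) \left(- \frac{1}{2}\right) - \frac{3}{5}\right) = -2 + 5 \left(2 - \frac{3}{5}\right) = -2 + 5 \cdot \frac{7}{5} = -2 + 7 = 5$)
$Q B + v{\left(4,6 \right)} = \left(-26\right) 5 - \left(81 + 72 + 108\right) = -130 - 261 = -391$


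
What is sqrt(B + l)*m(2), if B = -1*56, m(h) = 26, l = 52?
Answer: 52*I ≈ 52.0*I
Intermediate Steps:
B = -56
sqrt(B + l)*m(2) = sqrt(-56 + 52)*26 = sqrt(-4)*26 = (2*I)*26 = 52*I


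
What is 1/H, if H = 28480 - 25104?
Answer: 1/3376 ≈ 0.00029621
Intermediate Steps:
H = 3376
1/H = 1/3376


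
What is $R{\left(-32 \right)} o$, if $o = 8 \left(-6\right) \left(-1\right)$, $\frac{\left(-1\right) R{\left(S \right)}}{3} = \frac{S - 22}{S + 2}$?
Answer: $- \frac{1296}{5} \approx -259.2$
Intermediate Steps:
$R{\left(S \right)} = - \frac{3 \left(-22 + S\right)}{2 + S}$ ($R{\left(S \right)} = - 3 \frac{S - 22}{S + 2} = - 3 \frac{-22 + S}{2 + S} = - \frac{3 \left(-22 + S\right)}{2 + S}$)
$o = 48$ ($o = \left(-48\right) \left(-1\right) = 48$)
$R{\left(-32 \right)} o = \frac{3 \left(22 - -32\right)}{2 - 32} \cdot 48 = \frac{3 \left(22 + 32\right)}{-30} \cdot 48 = 3 \left(- \frac{1}{30}\right) 54 \cdot 48 = \left(- \frac{27}{5}\right) 48 = - \frac{1296}{5}$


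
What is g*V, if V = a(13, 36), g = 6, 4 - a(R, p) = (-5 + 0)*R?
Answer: 414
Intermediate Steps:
a(R, p) = 4 + 5*R (a(R, p) = 4 - (-5 + 0)*R = 4 - (-5)*R = 4 + 5*R)
V = 69 (V = 4 + 5*13 = 4 + 65 = 69)
g*V = 6*69 = 414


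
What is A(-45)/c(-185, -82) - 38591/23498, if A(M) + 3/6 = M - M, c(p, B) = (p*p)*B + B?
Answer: -108306864663/65947888936 ≈ -1.6423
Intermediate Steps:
c(p, B) = B + B*p**2 (c(p, B) = p**2*B + B = B*p**2 + B = B + B*p**2)
A(M) = -1/2 (A(M) = -1/2 + (M - M) = -1/2 + 0 = -1/2)
A(-45)/c(-185, -82) - 38591/23498 = -(-1/(82*(1 + (-185)**2)))/2 - 38591/23498 = -(-1/(82*(1 + 34225)))/2 - 38591*1/23498 = -1/(2*((-82*34226))) - 38591/23498 = -1/2/(-2806532) - 38591/23498 = -1/2*(-1/2806532) - 38591/23498 = 1/5613064 - 38591/23498 = -108306864663/65947888936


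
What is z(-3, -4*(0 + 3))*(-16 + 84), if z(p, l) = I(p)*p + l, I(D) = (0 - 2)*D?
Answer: -2040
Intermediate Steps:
I(D) = -2*D
z(p, l) = l - 2*p² (z(p, l) = (-2*p)*p + l = -2*p² + l = l - 2*p²)
z(-3, -4*(0 + 3))*(-16 + 84) = (-4*(0 + 3) - 2*(-3)²)*(-16 + 84) = (-4*3 - 2*9)*68 = (-12 - 18)*68 = -30*68 = -2040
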